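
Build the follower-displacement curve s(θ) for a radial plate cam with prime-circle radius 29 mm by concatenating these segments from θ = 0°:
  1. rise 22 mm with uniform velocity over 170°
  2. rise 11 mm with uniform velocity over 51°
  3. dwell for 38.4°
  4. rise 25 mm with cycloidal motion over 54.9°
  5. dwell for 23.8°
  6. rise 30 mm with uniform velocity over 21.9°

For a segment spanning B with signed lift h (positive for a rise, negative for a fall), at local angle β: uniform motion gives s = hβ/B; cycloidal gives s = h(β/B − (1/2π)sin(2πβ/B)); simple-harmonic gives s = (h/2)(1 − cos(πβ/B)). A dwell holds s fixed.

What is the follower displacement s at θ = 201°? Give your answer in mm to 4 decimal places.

seg 1 [0°–170°] uniform, h=22: full span → s += 22 → s = 22.0000
seg 2 [170°–221°] uniform, h=11: θ=201° here. β=31, B=51. 11·31/51 = 6.6863 → s = 28.6863

28.6863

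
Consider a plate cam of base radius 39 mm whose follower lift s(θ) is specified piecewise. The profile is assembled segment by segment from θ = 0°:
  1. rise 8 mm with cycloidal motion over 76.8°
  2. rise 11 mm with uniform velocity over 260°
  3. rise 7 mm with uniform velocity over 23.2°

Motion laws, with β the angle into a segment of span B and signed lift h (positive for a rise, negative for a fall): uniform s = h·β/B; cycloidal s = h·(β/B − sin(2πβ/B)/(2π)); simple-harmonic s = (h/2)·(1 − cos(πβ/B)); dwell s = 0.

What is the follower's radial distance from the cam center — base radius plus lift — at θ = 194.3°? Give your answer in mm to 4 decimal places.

seg 1 [0°–76.8°] cycloidal, h=8: full span → s += 8 → s = 8.0000
seg 2 [76.8°–336.8°] uniform, h=11: θ=194.3° here. β=117.5, B=260. 11·117.5/260 = 4.9712 → s = 12.9712
radial distance = base radius + s = 39 + 12.9712 = 51.9712

51.9712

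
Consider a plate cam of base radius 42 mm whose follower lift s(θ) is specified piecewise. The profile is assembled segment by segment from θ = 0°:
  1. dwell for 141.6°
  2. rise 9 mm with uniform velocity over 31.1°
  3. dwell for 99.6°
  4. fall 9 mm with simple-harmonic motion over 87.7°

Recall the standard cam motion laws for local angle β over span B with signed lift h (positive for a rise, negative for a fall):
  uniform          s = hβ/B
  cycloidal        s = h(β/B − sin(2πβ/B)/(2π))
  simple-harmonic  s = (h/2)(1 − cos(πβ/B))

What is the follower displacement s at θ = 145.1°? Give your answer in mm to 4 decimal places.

seg 1 [0°–141.6°] dwell: s stays 0.0000
seg 2 [141.6°–172.7°] uniform, h=9: θ=145.1° here. β=3.5, B=31.1. 9·3.5/31.1 = 1.0129 → s = 1.0129

1.0129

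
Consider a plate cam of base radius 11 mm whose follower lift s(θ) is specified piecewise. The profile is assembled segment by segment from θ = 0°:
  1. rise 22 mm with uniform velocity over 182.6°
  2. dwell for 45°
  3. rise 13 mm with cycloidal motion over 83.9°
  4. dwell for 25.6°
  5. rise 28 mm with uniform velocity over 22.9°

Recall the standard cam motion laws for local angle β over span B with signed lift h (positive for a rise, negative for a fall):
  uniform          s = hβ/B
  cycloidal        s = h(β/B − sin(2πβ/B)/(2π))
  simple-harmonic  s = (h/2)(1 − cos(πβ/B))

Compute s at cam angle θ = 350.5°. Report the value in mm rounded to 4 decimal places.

seg 1 [0°–182.6°] uniform, h=22: full span → s += 22 → s = 22.0000
seg 2 [182.6°–227.6°] dwell: s stays 22.0000
seg 3 [227.6°–311.5°] cycloidal, h=13: full span → s += 13 → s = 35.0000
seg 4 [311.5°–337.1°] dwell: s stays 35.0000
seg 5 [337.1°–360°] uniform, h=28: θ=350.5° here. β=13.4, B=22.9. 28·13.4/22.9 = 16.3843 → s = 51.3843

51.3843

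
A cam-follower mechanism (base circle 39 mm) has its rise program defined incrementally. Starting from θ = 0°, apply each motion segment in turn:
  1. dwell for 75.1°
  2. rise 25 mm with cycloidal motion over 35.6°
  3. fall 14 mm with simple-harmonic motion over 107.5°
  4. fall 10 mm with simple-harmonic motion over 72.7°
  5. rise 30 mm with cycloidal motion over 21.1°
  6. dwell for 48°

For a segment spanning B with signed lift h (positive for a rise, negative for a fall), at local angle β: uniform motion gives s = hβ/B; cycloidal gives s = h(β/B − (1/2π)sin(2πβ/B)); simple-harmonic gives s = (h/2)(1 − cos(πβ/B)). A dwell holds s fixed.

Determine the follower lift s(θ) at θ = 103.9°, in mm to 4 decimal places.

seg 1 [0°–75.1°] dwell: s stays 0.0000
seg 2 [75.1°–110.7°] cycloidal, h=25: θ=103.9° here. β=28.8, B=35.6. 25·(0.8090 − sin(2π·0.8090)/(2π)) = 23.9334 → s = 23.9334

23.9334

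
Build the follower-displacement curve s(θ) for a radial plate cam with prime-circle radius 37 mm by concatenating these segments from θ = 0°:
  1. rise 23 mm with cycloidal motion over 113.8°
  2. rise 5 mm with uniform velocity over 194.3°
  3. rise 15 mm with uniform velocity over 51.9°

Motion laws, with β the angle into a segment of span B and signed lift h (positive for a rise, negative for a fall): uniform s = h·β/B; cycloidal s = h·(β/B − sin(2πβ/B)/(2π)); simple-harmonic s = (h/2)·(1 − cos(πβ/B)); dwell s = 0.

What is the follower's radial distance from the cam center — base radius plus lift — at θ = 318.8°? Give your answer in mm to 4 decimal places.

seg 1 [0°–113.8°] cycloidal, h=23: full span → s += 23 → s = 23.0000
seg 2 [113.8°–308.1°] uniform, h=5: full span → s += 5 → s = 28.0000
seg 3 [308.1°–360°] uniform, h=15: θ=318.8° here. β=10.7, B=51.9. 15·10.7/51.9 = 3.0925 → s = 31.0925
radial distance = base radius + s = 37 + 31.0925 = 68.0925

68.0925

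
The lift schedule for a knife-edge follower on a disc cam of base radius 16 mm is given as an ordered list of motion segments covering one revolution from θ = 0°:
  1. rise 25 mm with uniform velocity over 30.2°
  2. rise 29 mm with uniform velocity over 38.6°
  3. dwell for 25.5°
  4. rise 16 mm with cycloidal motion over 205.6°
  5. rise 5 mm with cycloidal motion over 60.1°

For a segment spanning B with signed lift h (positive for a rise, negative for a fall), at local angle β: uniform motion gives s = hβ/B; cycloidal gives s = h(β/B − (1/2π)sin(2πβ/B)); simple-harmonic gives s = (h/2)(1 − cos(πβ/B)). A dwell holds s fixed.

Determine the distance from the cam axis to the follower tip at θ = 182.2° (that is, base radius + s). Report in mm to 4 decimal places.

seg 1 [0°–30.2°] uniform, h=25: full span → s += 25 → s = 25.0000
seg 2 [30.2°–68.8°] uniform, h=29: full span → s += 29 → s = 54.0000
seg 3 [68.8°–94.3°] dwell: s stays 54.0000
seg 4 [94.3°–299.9°] cycloidal, h=16: θ=182.2° here. β=87.9, B=205.6. 16·(0.4275 − sin(2π·0.4275)/(2π)) = 5.7206 → s = 59.7206
radial distance = base radius + s = 16 + 59.7206 = 75.7206

75.7206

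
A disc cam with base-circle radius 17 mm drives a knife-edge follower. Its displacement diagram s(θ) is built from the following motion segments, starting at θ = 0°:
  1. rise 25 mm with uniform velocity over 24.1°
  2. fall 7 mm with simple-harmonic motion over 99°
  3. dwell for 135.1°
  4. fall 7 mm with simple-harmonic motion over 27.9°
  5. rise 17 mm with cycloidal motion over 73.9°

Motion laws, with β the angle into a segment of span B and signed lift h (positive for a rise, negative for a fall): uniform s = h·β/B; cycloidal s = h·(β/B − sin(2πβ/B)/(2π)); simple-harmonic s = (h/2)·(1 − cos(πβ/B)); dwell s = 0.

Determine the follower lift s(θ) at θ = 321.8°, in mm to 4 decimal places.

seg 1 [0°–24.1°] uniform, h=25: full span → s += 25 → s = 25.0000
seg 2 [24.1°–123.1°] simple-harmonic, h=-7: full span → s += -7 → s = 18.0000
seg 3 [123.1°–258.2°] dwell: s stays 18.0000
seg 4 [258.2°–286.1°] simple-harmonic, h=-7: full span → s += -7 → s = 11.0000
seg 5 [286.1°–360°] cycloidal, h=17: θ=321.8° here. β=35.7, B=73.9. 17·(0.4831 − sin(2π·0.4831)/(2π)) = 7.9254 → s = 18.9254

18.9254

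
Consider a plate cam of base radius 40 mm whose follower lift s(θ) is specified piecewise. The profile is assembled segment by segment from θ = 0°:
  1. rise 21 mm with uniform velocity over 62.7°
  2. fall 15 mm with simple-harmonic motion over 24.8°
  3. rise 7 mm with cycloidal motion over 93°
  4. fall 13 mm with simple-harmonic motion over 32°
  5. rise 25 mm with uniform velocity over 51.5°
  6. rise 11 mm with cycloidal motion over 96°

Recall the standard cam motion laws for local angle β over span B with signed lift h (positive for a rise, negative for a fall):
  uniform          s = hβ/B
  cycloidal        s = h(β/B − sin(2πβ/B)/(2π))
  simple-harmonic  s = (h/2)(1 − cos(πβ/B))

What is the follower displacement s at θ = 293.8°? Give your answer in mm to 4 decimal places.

seg 1 [0°–62.7°] uniform, h=21: full span → s += 21 → s = 21.0000
seg 2 [62.7°–87.5°] simple-harmonic, h=-15: full span → s += -15 → s = 6.0000
seg 3 [87.5°–180.5°] cycloidal, h=7: full span → s += 7 → s = 13.0000
seg 4 [180.5°–212.5°] simple-harmonic, h=-13: full span → s += -13 → s = 0.0000
seg 5 [212.5°–264°] uniform, h=25: full span → s += 25 → s = 25.0000
seg 6 [264°–360°] cycloidal, h=11: θ=293.8° here. β=29.8, B=96. 11·(0.3104 − sin(2π·0.3104)/(2π)) = 1.7885 → s = 26.7885

26.7885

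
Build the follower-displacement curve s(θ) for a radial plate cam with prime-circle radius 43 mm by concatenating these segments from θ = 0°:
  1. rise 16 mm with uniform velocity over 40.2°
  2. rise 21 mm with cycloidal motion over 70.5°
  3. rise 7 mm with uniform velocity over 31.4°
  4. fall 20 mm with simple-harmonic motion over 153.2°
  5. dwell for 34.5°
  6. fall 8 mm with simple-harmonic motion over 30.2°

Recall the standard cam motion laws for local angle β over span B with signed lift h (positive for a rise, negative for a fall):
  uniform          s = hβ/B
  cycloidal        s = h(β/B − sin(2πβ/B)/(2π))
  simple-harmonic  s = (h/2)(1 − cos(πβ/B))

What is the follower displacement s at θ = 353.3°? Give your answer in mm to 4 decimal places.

seg 1 [0°–40.2°] uniform, h=16: full span → s += 16 → s = 16.0000
seg 2 [40.2°–110.7°] cycloidal, h=21: full span → s += 21 → s = 37.0000
seg 3 [110.7°–142.1°] uniform, h=7: full span → s += 7 → s = 44.0000
seg 4 [142.1°–295.3°] simple-harmonic, h=-20: full span → s += -20 → s = 24.0000
seg 5 [295.3°–329.8°] dwell: s stays 24.0000
seg 6 [329.8°–360°] simple-harmonic, h=-8: θ=353.3° here. β=23.5, B=30.2. -8/2·(1 − cos(π·0.7781)) = -7.0671 → s = 16.9329

16.9329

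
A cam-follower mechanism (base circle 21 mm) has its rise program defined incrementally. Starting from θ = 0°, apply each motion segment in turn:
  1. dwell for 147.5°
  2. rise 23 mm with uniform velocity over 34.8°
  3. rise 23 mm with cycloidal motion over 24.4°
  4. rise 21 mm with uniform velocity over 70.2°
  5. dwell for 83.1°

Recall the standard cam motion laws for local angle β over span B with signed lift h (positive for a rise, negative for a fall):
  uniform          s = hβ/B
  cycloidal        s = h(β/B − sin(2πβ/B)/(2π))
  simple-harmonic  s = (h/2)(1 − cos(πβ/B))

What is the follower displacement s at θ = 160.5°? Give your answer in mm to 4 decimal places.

seg 1 [0°–147.5°] dwell: s stays 0.0000
seg 2 [147.5°–182.3°] uniform, h=23: θ=160.5° here. β=13, B=34.8. 23·13/34.8 = 8.5920 → s = 8.5920

8.5920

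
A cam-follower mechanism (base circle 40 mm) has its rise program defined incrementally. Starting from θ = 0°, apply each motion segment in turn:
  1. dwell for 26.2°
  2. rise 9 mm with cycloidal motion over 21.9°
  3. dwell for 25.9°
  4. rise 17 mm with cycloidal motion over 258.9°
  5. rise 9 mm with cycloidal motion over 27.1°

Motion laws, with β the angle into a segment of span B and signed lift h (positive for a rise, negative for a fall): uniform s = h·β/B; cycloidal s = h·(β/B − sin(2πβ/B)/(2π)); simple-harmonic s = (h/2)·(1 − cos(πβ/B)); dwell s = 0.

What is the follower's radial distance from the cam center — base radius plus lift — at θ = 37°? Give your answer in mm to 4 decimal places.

seg 1 [0°–26.2°] dwell: s stays 0.0000
seg 2 [26.2°–48.1°] cycloidal, h=9: θ=37° here. β=10.8, B=21.9. 9·(0.4932 − sin(2π·0.4932)/(2π)) = 4.3767 → s = 4.3767
radial distance = base radius + s = 40 + 4.3767 = 44.3767

44.3767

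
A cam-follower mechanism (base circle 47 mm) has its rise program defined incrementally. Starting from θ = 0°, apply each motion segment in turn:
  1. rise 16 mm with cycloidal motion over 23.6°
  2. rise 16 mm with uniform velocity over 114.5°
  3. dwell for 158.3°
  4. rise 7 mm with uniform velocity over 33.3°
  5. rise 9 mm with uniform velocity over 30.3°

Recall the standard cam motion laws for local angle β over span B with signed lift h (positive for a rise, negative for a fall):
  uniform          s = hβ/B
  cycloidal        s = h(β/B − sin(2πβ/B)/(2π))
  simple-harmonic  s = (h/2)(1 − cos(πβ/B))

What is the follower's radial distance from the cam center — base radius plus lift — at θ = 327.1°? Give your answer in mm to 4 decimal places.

seg 1 [0°–23.6°] cycloidal, h=16: full span → s += 16 → s = 16.0000
seg 2 [23.6°–138.1°] uniform, h=16: full span → s += 16 → s = 32.0000
seg 3 [138.1°–296.4°] dwell: s stays 32.0000
seg 4 [296.4°–329.7°] uniform, h=7: θ=327.1° here. β=30.7, B=33.3. 7·30.7/33.3 = 6.4535 → s = 38.4535
radial distance = base radius + s = 47 + 38.4535 = 85.4535

85.4535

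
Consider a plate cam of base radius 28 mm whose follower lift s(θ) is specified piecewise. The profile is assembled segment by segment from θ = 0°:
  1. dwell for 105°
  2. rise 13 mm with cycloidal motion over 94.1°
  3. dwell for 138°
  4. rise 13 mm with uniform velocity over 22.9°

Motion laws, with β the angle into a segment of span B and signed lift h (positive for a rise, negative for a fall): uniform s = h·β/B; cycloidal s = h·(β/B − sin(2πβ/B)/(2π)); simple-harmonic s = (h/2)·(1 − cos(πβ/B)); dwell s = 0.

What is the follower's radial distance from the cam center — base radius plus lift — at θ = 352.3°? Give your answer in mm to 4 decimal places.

seg 1 [0°–105°] dwell: s stays 0.0000
seg 2 [105°–199.1°] cycloidal, h=13: full span → s += 13 → s = 13.0000
seg 3 [199.1°–337.1°] dwell: s stays 13.0000
seg 4 [337.1°–360°] uniform, h=13: θ=352.3° here. β=15.2, B=22.9. 13·15.2/22.9 = 8.6288 → s = 21.6288
radial distance = base radius + s = 28 + 21.6288 = 49.6288

49.6288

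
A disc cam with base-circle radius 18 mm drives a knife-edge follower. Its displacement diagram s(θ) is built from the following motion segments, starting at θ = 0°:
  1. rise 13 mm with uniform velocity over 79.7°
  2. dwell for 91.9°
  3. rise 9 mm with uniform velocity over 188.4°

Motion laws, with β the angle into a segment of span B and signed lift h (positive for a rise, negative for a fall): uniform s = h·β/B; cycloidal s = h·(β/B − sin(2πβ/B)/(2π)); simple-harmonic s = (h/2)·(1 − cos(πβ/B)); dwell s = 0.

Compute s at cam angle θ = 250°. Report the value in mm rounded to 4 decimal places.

seg 1 [0°–79.7°] uniform, h=13: full span → s += 13 → s = 13.0000
seg 2 [79.7°–171.6°] dwell: s stays 13.0000
seg 3 [171.6°–360°] uniform, h=9: θ=250° here. β=78.4, B=188.4. 9·78.4/188.4 = 3.7452 → s = 16.7452

16.7452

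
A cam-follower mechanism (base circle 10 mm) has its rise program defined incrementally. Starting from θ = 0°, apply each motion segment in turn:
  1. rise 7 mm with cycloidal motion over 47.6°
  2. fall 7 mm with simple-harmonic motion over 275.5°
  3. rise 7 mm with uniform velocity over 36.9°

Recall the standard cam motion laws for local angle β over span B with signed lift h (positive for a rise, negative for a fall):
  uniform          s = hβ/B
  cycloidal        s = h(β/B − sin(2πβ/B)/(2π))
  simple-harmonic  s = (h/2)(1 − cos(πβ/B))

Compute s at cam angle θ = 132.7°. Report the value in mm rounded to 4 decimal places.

seg 1 [0°–47.6°] cycloidal, h=7: full span → s += 7 → s = 7.0000
seg 2 [47.6°–323.1°] simple-harmonic, h=-7: θ=132.7° here. β=85.1, B=275.5. -7/2·(1 − cos(π·0.3089)) = -1.5227 → s = 5.4773

5.4773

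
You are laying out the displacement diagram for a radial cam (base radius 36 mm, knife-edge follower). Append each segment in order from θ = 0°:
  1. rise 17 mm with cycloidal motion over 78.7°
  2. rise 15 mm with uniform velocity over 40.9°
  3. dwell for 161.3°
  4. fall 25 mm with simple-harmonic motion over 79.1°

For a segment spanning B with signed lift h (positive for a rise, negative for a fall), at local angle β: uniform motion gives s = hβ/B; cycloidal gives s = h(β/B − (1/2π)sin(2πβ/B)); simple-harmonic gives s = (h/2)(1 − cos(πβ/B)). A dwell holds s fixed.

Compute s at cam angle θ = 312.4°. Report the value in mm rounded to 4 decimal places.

seg 1 [0°–78.7°] cycloidal, h=17: full span → s += 17 → s = 17.0000
seg 2 [78.7°–119.6°] uniform, h=15: full span → s += 15 → s = 32.0000
seg 3 [119.6°–280.9°] dwell: s stays 32.0000
seg 4 [280.9°–360°] simple-harmonic, h=-25: θ=312.4° here. β=31.5, B=79.1. -25/2·(1 − cos(π·0.3982)) = -8.5712 → s = 23.4288

23.4288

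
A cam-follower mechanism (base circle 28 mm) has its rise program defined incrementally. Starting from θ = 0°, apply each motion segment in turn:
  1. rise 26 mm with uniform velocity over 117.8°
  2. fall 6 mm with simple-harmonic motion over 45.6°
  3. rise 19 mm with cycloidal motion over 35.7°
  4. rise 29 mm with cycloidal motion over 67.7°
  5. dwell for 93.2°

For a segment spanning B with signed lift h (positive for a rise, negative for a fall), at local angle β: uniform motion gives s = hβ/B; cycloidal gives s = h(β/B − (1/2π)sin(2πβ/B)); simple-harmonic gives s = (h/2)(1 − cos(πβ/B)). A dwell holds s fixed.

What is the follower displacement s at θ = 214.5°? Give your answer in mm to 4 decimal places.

seg 1 [0°–117.8°] uniform, h=26: full span → s += 26 → s = 26.0000
seg 2 [117.8°–163.4°] simple-harmonic, h=-6: full span → s += -6 → s = 20.0000
seg 3 [163.4°–199.1°] cycloidal, h=19: full span → s += 19 → s = 39.0000
seg 4 [199.1°–266.8°] cycloidal, h=29: θ=214.5° here. β=15.4, B=67.7. 29·(0.2275 − sin(2π·0.2275)/(2π)) = 2.0274 → s = 41.0274

41.0274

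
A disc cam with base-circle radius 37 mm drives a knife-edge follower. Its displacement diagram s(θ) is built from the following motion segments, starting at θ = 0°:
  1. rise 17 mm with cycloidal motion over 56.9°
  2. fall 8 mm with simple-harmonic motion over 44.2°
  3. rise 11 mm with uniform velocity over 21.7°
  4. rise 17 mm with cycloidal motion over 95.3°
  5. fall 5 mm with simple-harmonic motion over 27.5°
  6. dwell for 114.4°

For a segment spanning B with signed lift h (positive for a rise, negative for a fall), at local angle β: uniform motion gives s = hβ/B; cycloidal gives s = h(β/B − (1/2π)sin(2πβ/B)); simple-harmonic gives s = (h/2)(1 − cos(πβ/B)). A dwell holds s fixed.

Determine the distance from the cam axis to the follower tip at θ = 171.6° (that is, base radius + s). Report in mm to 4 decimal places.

seg 1 [0°–56.9°] cycloidal, h=17: full span → s += 17 → s = 17.0000
seg 2 [56.9°–101.1°] simple-harmonic, h=-8: full span → s += -8 → s = 9.0000
seg 3 [101.1°–122.8°] uniform, h=11: full span → s += 11 → s = 20.0000
seg 4 [122.8°–218.1°] cycloidal, h=17: θ=171.6° here. β=48.8, B=95.3. 17·(0.5121 − sin(2π·0.5121)/(2π)) = 8.9101 → s = 28.9101
radial distance = base radius + s = 37 + 28.9101 = 65.9101

65.9101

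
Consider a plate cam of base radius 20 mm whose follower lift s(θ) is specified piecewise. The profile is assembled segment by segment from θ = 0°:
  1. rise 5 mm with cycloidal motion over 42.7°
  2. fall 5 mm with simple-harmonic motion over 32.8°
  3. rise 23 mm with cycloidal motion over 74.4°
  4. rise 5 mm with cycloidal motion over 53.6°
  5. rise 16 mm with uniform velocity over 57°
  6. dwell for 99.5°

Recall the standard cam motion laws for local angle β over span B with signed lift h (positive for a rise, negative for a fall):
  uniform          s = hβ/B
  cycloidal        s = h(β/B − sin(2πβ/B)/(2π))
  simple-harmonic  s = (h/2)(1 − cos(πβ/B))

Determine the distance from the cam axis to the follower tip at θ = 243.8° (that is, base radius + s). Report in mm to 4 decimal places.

seg 1 [0°–42.7°] cycloidal, h=5: full span → s += 5 → s = 5.0000
seg 2 [42.7°–75.5°] simple-harmonic, h=-5: full span → s += -5 → s = 0.0000
seg 3 [75.5°–149.9°] cycloidal, h=23: full span → s += 23 → s = 23.0000
seg 4 [149.9°–203.5°] cycloidal, h=5: full span → s += 5 → s = 28.0000
seg 5 [203.5°–260.5°] uniform, h=16: θ=243.8° here. β=40.3, B=57. 16·40.3/57 = 11.3123 → s = 39.3123
radial distance = base radius + s = 20 + 39.3123 = 59.3123

59.3123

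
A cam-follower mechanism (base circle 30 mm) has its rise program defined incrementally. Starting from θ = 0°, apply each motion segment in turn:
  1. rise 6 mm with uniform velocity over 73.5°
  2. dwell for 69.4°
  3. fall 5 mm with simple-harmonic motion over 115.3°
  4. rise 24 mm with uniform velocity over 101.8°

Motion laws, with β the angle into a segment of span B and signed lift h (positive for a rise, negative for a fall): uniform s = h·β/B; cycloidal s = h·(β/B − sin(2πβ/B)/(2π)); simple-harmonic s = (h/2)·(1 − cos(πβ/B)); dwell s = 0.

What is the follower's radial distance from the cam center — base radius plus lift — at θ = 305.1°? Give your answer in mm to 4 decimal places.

seg 1 [0°–73.5°] uniform, h=6: full span → s += 6 → s = 6.0000
seg 2 [73.5°–142.9°] dwell: s stays 6.0000
seg 3 [142.9°–258.2°] simple-harmonic, h=-5: full span → s += -5 → s = 1.0000
seg 4 [258.2°–360°] uniform, h=24: θ=305.1° here. β=46.9, B=101.8. 24·46.9/101.8 = 11.0570 → s = 12.0570
radial distance = base radius + s = 30 + 12.0570 = 42.0570

42.0570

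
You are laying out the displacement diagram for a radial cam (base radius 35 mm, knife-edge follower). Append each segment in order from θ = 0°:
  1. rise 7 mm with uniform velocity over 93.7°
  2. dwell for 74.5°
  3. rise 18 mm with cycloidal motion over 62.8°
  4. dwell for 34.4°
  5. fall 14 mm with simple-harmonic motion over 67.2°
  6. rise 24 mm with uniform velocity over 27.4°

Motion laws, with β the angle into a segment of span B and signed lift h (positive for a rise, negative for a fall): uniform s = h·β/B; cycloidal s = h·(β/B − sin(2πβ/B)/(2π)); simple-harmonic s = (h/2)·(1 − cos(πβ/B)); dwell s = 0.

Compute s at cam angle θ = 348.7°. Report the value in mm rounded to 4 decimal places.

seg 1 [0°–93.7°] uniform, h=7: full span → s += 7 → s = 7.0000
seg 2 [93.7°–168.2°] dwell: s stays 7.0000
seg 3 [168.2°–231°] cycloidal, h=18: full span → s += 18 → s = 25.0000
seg 4 [231°–265.4°] dwell: s stays 25.0000
seg 5 [265.4°–332.6°] simple-harmonic, h=-14: full span → s += -14 → s = 11.0000
seg 6 [332.6°–360°] uniform, h=24: θ=348.7° here. β=16.1, B=27.4. 24·16.1/27.4 = 14.1022 → s = 25.1022

25.1022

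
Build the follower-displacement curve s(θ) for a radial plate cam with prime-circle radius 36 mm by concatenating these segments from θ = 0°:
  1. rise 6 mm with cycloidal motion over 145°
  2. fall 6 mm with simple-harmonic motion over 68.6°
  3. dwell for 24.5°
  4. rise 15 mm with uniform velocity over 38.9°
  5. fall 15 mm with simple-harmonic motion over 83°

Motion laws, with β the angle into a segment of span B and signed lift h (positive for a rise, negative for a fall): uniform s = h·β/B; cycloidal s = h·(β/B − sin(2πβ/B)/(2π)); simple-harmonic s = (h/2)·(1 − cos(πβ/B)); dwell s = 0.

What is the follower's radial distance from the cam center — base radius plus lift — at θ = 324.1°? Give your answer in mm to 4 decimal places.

seg 1 [0°–145°] cycloidal, h=6: full span → s += 6 → s = 6.0000
seg 2 [145°–213.6°] simple-harmonic, h=-6: full span → s += -6 → s = 0.0000
seg 3 [213.6°–238.1°] dwell: s stays 0.0000
seg 4 [238.1°–277°] uniform, h=15: full span → s += 15 → s = 15.0000
seg 5 [277°–360°] simple-harmonic, h=-15: θ=324.1° here. β=47.1, B=83. -15/2·(1 − cos(π·0.5675)) = -9.0778 → s = 5.9222
radial distance = base radius + s = 36 + 5.9222 = 41.9222

41.9222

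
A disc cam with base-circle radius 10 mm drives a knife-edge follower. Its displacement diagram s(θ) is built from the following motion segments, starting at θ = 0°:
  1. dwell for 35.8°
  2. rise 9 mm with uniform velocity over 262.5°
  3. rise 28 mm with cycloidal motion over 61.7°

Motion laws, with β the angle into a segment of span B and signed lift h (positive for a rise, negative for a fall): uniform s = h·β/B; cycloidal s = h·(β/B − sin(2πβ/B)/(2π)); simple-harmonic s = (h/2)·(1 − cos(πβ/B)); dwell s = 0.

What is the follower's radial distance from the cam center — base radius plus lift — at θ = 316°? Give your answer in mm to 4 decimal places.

seg 1 [0°–35.8°] dwell: s stays 0.0000
seg 2 [35.8°–298.3°] uniform, h=9: full span → s += 9 → s = 9.0000
seg 3 [298.3°–360°] cycloidal, h=28: θ=316° here. β=17.7, B=61.7. 28·(0.2869 − sin(2π·0.2869)/(2π)) = 3.6951 → s = 12.6951
radial distance = base radius + s = 10 + 12.6951 = 22.6951

22.6951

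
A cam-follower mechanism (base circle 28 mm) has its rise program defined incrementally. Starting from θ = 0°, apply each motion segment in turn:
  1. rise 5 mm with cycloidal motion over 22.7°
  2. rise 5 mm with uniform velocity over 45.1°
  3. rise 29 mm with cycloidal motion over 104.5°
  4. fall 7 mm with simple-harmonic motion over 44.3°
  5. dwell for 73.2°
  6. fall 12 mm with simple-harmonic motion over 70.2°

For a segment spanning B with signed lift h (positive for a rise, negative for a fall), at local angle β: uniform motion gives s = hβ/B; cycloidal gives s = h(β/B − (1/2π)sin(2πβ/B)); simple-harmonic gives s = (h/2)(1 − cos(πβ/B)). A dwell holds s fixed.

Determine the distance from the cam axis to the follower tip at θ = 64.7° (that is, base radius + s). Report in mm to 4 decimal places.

seg 1 [0°–22.7°] cycloidal, h=5: full span → s += 5 → s = 5.0000
seg 2 [22.7°–67.8°] uniform, h=5: θ=64.7° here. β=42, B=45.1. 5·42/45.1 = 4.6563 → s = 9.6563
radial distance = base radius + s = 28 + 9.6563 = 37.6563

37.6563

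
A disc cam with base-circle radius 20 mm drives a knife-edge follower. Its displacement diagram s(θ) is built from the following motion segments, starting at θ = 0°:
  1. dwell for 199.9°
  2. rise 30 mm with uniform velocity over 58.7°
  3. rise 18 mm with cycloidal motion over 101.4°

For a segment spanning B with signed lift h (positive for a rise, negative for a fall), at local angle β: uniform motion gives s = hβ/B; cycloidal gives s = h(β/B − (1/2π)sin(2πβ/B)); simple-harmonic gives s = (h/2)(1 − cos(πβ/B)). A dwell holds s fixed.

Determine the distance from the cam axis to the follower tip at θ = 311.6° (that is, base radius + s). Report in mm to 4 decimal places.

seg 1 [0°–199.9°] dwell: s stays 0.0000
seg 2 [199.9°–258.6°] uniform, h=30: full span → s += 30 → s = 30.0000
seg 3 [258.6°–360°] cycloidal, h=18: θ=311.6° here. β=53, B=101.4. 18·(0.5227 − sin(2π·0.5227)/(2π)) = 9.8152 → s = 39.8152
radial distance = base radius + s = 20 + 39.8152 = 59.8152

59.8152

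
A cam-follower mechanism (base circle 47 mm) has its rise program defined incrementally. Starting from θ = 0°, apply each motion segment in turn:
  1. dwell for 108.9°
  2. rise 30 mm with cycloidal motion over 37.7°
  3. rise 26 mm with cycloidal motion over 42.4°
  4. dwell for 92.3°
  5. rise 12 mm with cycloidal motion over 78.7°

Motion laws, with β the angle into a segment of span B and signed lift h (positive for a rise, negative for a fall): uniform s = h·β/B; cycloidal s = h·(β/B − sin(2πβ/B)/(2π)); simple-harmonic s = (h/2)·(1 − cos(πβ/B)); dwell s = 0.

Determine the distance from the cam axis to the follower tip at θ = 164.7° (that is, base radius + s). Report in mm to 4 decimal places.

seg 1 [0°–108.9°] dwell: s stays 0.0000
seg 2 [108.9°–146.6°] cycloidal, h=30: full span → s += 30 → s = 30.0000
seg 3 [146.6°–189°] cycloidal, h=26: θ=164.7° here. β=18.1, B=42.4. 26·(0.4269 − sin(2π·0.4269)/(2π)) = 9.2643 → s = 39.2643
radial distance = base radius + s = 47 + 39.2643 = 86.2643

86.2643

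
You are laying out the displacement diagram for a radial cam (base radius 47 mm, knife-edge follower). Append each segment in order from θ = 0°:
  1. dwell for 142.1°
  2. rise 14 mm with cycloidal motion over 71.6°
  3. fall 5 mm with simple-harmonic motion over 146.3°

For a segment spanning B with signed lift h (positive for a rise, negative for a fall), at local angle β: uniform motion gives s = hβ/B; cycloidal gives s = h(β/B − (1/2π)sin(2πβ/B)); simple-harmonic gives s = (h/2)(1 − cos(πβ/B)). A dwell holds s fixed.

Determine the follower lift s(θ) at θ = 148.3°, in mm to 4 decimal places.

seg 1 [0°–142.1°] dwell: s stays 0.0000
seg 2 [142.1°–213.7°] cycloidal, h=14: θ=148.3° here. β=6.2, B=71.6. 14·(0.0866 − sin(2π·0.0866)/(2π)) = 0.0589 → s = 0.0589

0.0589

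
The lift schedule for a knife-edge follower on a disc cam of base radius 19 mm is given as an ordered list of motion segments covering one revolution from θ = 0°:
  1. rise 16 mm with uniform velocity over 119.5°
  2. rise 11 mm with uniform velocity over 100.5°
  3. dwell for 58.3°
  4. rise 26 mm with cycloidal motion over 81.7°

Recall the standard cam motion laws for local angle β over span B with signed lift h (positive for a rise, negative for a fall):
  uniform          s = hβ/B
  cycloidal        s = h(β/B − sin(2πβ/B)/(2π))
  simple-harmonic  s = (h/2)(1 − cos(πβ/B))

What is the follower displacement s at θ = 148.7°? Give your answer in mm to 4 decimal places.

seg 1 [0°–119.5°] uniform, h=16: full span → s += 16 → s = 16.0000
seg 2 [119.5°–220°] uniform, h=11: θ=148.7° here. β=29.2, B=100.5. 11·29.2/100.5 = 3.1960 → s = 19.1960

19.1960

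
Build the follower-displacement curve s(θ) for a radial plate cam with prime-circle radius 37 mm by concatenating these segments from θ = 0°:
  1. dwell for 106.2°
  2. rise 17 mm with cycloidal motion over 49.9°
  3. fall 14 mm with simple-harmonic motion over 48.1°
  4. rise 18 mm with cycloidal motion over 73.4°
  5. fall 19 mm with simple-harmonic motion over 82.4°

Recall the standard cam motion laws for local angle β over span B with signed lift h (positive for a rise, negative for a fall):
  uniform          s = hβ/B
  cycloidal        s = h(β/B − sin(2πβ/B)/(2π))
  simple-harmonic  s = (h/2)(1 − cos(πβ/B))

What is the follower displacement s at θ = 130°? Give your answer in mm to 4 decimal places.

seg 1 [0°–106.2°] dwell: s stays 0.0000
seg 2 [106.2°–156.1°] cycloidal, h=17: θ=130° here. β=23.8, B=49.9. 17·(0.4770 − sin(2π·0.4770)/(2π)) = 7.7178 → s = 7.7178

7.7178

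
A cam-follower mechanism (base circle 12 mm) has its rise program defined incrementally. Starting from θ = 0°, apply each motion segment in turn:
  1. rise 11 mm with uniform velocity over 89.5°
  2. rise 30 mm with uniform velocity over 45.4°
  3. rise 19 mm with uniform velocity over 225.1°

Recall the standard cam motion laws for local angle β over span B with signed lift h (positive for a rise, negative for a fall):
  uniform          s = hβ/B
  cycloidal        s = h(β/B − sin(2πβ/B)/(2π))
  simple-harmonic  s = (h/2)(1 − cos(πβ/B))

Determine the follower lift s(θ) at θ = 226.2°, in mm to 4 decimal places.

seg 1 [0°–89.5°] uniform, h=11: full span → s += 11 → s = 11.0000
seg 2 [89.5°–134.9°] uniform, h=30: full span → s += 30 → s = 41.0000
seg 3 [134.9°–360°] uniform, h=19: θ=226.2° here. β=91.3, B=225.1. 19·91.3/225.1 = 7.7064 → s = 48.7064

48.7064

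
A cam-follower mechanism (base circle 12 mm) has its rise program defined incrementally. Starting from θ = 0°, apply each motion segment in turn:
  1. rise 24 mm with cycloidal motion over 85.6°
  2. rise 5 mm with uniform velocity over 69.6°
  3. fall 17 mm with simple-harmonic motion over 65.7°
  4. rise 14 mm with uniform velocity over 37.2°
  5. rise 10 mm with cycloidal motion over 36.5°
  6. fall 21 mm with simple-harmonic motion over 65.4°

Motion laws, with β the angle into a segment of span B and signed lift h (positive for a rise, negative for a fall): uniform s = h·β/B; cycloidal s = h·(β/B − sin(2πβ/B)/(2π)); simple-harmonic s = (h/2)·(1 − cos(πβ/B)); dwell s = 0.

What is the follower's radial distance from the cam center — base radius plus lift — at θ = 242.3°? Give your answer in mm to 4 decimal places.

seg 1 [0°–85.6°] cycloidal, h=24: full span → s += 24 → s = 24.0000
seg 2 [85.6°–155.2°] uniform, h=5: full span → s += 5 → s = 29.0000
seg 3 [155.2°–220.9°] simple-harmonic, h=-17: full span → s += -17 → s = 12.0000
seg 4 [220.9°–258.1°] uniform, h=14: θ=242.3° here. β=21.4, B=37.2. 14·21.4/37.2 = 8.0538 → s = 20.0538
radial distance = base radius + s = 12 + 20.0538 = 32.0538

32.0538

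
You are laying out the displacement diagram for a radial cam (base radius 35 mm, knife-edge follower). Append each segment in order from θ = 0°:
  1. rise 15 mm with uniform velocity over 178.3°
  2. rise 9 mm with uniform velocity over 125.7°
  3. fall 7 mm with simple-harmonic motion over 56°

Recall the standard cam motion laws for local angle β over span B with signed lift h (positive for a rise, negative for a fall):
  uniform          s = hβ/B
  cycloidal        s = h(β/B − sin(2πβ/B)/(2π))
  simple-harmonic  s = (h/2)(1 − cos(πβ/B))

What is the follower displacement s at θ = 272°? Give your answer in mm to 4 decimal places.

seg 1 [0°–178.3°] uniform, h=15: full span → s += 15 → s = 15.0000
seg 2 [178.3°–304°] uniform, h=9: θ=272° here. β=93.7, B=125.7. 9·93.7/125.7 = 6.7088 → s = 21.7088

21.7088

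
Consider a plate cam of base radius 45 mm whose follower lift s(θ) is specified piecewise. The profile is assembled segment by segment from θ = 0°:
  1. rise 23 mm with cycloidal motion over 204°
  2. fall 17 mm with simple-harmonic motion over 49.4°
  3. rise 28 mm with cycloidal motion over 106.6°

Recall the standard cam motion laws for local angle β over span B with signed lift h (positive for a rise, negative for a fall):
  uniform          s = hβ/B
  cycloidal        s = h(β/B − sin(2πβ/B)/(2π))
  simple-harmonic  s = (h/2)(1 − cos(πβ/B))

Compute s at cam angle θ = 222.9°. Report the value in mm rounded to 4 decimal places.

seg 1 [0°–204°] cycloidal, h=23: full span → s += 23 → s = 23.0000
seg 2 [204°–253.4°] simple-harmonic, h=-17: θ=222.9° here. β=18.9, B=49.4. -17/2·(1 − cos(π·0.3826)) = -5.4354 → s = 17.5646

17.5646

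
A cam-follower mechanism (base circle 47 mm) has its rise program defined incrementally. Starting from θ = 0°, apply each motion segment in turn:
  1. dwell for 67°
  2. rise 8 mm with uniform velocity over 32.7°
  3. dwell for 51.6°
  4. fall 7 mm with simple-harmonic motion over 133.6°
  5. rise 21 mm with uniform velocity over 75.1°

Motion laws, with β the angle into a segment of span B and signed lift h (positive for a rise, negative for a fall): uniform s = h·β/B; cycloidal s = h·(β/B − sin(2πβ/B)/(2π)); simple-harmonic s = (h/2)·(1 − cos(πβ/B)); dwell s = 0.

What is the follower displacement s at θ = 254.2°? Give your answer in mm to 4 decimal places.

seg 1 [0°–67°] dwell: s stays 0.0000
seg 2 [67°–99.7°] uniform, h=8: full span → s += 8 → s = 8.0000
seg 3 [99.7°–151.3°] dwell: s stays 8.0000
seg 4 [151.3°–284.9°] simple-harmonic, h=-7: θ=254.2° here. β=102.9, B=133.6. -7/2·(1 − cos(π·0.7702)) = -6.1269 → s = 1.8731

1.8731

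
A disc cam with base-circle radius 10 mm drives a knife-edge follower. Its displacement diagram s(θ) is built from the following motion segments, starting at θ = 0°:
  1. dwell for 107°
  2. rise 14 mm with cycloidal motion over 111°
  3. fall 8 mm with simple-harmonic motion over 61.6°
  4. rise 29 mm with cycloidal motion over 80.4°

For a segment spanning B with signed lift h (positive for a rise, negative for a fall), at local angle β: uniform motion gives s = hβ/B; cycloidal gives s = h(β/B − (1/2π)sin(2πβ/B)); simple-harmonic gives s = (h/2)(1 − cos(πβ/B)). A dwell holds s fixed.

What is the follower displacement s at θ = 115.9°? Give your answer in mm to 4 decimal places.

seg 1 [0°–107°] dwell: s stays 0.0000
seg 2 [107°–218°] cycloidal, h=14: θ=115.9° here. β=8.9, B=111. 14·(0.0802 − sin(2π·0.0802)/(2π)) = 0.0469 → s = 0.0469

0.0469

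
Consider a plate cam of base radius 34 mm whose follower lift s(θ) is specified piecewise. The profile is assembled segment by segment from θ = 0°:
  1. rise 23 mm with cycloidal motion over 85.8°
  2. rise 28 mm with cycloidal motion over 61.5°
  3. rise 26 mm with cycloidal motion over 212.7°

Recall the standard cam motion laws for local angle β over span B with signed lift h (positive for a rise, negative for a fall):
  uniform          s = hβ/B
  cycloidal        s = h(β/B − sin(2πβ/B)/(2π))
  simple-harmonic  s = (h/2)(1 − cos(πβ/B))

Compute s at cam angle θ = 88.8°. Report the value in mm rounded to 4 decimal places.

seg 1 [0°–85.8°] cycloidal, h=23: full span → s += 23 → s = 23.0000
seg 2 [85.8°–147.3°] cycloidal, h=28: θ=88.8° here. β=3, B=61.5. 28·(0.0488 − sin(2π·0.0488)/(2π)) = 0.0213 → s = 23.0213

23.0213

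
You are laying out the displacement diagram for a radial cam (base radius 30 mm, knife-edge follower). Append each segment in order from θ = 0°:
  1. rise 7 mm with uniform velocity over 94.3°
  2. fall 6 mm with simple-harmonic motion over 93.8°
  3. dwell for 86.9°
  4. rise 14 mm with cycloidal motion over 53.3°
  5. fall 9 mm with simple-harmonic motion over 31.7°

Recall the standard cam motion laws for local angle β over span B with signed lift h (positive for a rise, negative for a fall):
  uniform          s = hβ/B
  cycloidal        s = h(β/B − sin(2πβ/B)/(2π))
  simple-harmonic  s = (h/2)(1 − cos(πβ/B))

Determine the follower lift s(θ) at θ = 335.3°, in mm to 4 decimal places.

seg 1 [0°–94.3°] uniform, h=7: full span → s += 7 → s = 7.0000
seg 2 [94.3°–188.1°] simple-harmonic, h=-6: full span → s += -6 → s = 1.0000
seg 3 [188.1°–275°] dwell: s stays 1.0000
seg 4 [275°–328.3°] cycloidal, h=14: full span → s += 14 → s = 15.0000
seg 5 [328.3°–360°] simple-harmonic, h=-9: θ=335.3° here. β=7, B=31.7. -9/2·(1 − cos(π·0.2208)) = -1.0401 → s = 13.9599

13.9599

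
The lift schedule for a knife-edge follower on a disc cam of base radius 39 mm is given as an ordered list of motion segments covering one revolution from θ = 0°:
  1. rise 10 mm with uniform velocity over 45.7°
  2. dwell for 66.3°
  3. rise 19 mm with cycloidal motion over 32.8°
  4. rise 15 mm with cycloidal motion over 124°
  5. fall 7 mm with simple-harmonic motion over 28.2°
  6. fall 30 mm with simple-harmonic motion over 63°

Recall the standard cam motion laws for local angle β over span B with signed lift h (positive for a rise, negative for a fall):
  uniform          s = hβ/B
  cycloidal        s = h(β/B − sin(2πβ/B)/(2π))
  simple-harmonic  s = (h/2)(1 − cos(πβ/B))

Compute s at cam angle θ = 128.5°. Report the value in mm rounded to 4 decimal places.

seg 1 [0°–45.7°] uniform, h=10: full span → s += 10 → s = 10.0000
seg 2 [45.7°–112°] dwell: s stays 10.0000
seg 3 [112°–144.8°] cycloidal, h=19: θ=128.5° here. β=16.5, B=32.8. 19·(0.5030 − sin(2π·0.5030)/(2π)) = 9.6159 → s = 19.6159

19.6159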